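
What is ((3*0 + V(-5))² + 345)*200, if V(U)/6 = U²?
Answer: 4569000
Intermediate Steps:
V(U) = 6*U²
((3*0 + V(-5))² + 345)*200 = ((3*0 + 6*(-5)²)² + 345)*200 = ((0 + 6*25)² + 345)*200 = ((0 + 150)² + 345)*200 = (150² + 345)*200 = (22500 + 345)*200 = 22845*200 = 4569000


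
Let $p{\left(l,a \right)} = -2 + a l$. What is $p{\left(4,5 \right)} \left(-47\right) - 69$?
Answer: $-915$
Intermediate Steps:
$p{\left(4,5 \right)} \left(-47\right) - 69 = \left(-2 + 5 \cdot 4\right) \left(-47\right) - 69 = \left(-2 + 20\right) \left(-47\right) - 69 = 18 \left(-47\right) - 69 = -846 - 69 = -915$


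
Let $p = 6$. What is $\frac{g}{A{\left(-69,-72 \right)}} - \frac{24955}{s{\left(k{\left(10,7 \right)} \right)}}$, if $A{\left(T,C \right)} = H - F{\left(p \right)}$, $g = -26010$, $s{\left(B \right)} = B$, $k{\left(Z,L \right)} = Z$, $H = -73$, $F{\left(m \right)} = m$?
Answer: $- \frac{342269}{158} \approx -2166.3$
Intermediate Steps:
$A{\left(T,C \right)} = -79$ ($A{\left(T,C \right)} = -73 - 6 = -79$)
$\frac{g}{A{\left(-69,-72 \right)}} - \frac{24955}{s{\left(k{\left(10,7 \right)} \right)}} = - \frac{26010}{-79} - \frac{24955}{10} = \left(-26010\right) \left(- \frac{1}{79}\right) - \frac{4991}{2} = \frac{26010}{79} - \frac{4991}{2} = - \frac{342269}{158}$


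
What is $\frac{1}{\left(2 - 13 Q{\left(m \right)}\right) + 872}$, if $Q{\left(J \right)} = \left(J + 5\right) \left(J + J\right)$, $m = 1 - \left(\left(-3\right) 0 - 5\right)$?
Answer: $- \frac{1}{842} \approx -0.0011876$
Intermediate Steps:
$m = 6$ ($m = 1 - \left(0 - 5\right) = 1 - -5 = 1 + 5 = 6$)
$Q{\left(J \right)} = 2 J \left(5 + J\right)$ ($Q{\left(J \right)} = \left(5 + J\right) 2 J = 2 J \left(5 + J\right)$)
$\frac{1}{\left(2 - 13 Q{\left(m \right)}\right) + 872} = \frac{1}{\left(2 - 13 \cdot 2 \cdot 6 \left(5 + 6\right)\right) + 872} = \frac{1}{\left(2 - 13 \cdot 2 \cdot 6 \cdot 11\right) + 872} = \frac{1}{\left(2 - 1716\right) + 872} = \frac{1}{-1714 + 872} = \frac{1}{-842} = - \frac{1}{842}$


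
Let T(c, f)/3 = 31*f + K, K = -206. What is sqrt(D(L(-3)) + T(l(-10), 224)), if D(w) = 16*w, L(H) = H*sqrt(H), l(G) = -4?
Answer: sqrt(20214 - 48*I*sqrt(3)) ≈ 142.18 - 0.2924*I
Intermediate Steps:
T(c, f) = -618 + 93*f (T(c, f) = 3*(31*f - 206) = 3*(-206 + 31*f) = -618 + 93*f)
L(H) = H**(3/2)
sqrt(D(L(-3)) + T(l(-10), 224)) = sqrt(16*(-3)**(3/2) + (-618 + 93*224)) = sqrt(16*(-3*I*sqrt(3)) + (-618 + 20832)) = sqrt(-48*I*sqrt(3) + 20214) = sqrt(20214 - 48*I*sqrt(3))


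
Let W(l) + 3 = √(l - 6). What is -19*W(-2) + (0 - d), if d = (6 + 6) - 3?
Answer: 48 - 38*I*√2 ≈ 48.0 - 53.74*I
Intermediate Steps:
W(l) = -3 + √(-6 + l) (W(l) = -3 + √(l - 6) = -3 + √(-6 + l))
d = 9 (d = 12 - 3 = 9)
-19*W(-2) + (0 - d) = -19*(-3 + √(-6 - 2)) + (0 - 1*9) = -19*(-3 + √(-8)) + (0 - 9) = -19*(-3 + 2*I*√2) - 9 = (57 - 38*I*√2) - 9 = 48 - 38*I*√2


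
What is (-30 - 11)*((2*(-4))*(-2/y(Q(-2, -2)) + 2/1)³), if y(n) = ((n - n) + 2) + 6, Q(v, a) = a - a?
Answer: 14063/8 ≈ 1757.9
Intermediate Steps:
Q(v, a) = 0
y(n) = 8 (y(n) = (0 + 2) + 6 = 2 + 6 = 8)
(-30 - 11)*((2*(-4))*(-2/y(Q(-2, -2)) + 2/1)³) = (-30 - 11)*((2*(-4))*(-2/8 + 2/1)³) = -(-328)*(-2*⅛ + 2*1)³ = -(-328)*(-¼ + 2)³ = -(-328)*(7/4)³ = -(-328)*343/64 = -41*(-343/8) = 14063/8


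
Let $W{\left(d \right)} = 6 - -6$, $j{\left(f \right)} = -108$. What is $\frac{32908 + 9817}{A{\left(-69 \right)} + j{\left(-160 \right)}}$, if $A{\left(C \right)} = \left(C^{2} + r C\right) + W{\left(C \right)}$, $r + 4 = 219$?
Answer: $- \frac{8545}{2034} \approx -4.2011$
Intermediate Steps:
$r = 215$ ($r = -4 + 219 = 215$)
$W{\left(d \right)} = 12$ ($W{\left(d \right)} = 6 + 6 = 12$)
$A{\left(C \right)} = 12 + C^{2} + 215 C$ ($A{\left(C \right)} = \left(C^{2} + 215 C\right) + 12 = 12 + C^{2} + 215 C$)
$\frac{32908 + 9817}{A{\left(-69 \right)} + j{\left(-160 \right)}} = \frac{32908 + 9817}{\left(12 + \left(-69\right)^{2} + 215 \left(-69\right)\right) - 108} = \frac{42725}{\left(12 + 4761 - 14835\right) - 108} = \frac{42725}{-10062 - 108} = \frac{42725}{-10170} = 42725 \left(- \frac{1}{10170}\right) = - \frac{8545}{2034}$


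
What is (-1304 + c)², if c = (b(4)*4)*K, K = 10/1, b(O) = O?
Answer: 1308736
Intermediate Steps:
K = 10 (K = 10*1 = 10)
c = 160 (c = (4*4)*10 = 16*10 = 160)
(-1304 + c)² = (-1304 + 160)² = (-1144)² = 1308736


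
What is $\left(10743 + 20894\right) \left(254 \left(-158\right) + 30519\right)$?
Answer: $-304126481$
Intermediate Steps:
$\left(10743 + 20894\right) \left(254 \left(-158\right) + 30519\right) = 31637 \left(-40132 + 30519\right) = 31637 \left(-9613\right) = -304126481$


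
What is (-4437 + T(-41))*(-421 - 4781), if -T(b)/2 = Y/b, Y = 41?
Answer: 23070870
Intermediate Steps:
T(b) = -82/b
(-4437 + T(-41))*(-421 - 4781) = (-4437 - 82/(-41))*(-421 - 4781) = (-4437 - 82*(-1/41))*(-5202) = (-4437 + 2)*(-5202) = -4435*(-5202) = 23070870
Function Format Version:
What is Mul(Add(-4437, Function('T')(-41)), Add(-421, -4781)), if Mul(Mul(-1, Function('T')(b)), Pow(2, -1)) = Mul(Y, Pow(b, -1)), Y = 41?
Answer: 23070870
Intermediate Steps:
Function('T')(b) = Mul(-82, Pow(b, -1)) (Function('T')(b) = Mul(-2, Mul(41, Pow(b, -1))) = Mul(-82, Pow(b, -1)))
Mul(Add(-4437, Function('T')(-41)), Add(-421, -4781)) = Mul(Add(-4437, Mul(-82, Pow(-41, -1))), Add(-421, -4781)) = Mul(Add(-4437, Mul(-82, Rational(-1, 41))), -5202) = Mul(Add(-4437, 2), -5202) = Mul(-4435, -5202) = 23070870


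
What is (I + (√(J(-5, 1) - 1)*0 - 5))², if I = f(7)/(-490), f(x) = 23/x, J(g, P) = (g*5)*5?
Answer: 294911929/11764900 ≈ 25.067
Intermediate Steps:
J(g, P) = 25*g (J(g, P) = (5*g)*5 = 25*g)
I = -23/3430 (I = (23/7)/(-490) = (23*(⅐))*(-1/490) = (23/7)*(-1/490) = -23/3430 ≈ -0.0067055)
(I + (√(J(-5, 1) - 1)*0 - 5))² = (-23/3430 + (√(25*(-5) - 1)*0 - 5))² = (-23/3430 + (√(-125 - 1)*0 - 5))² = (-23/3430 + (√(-126)*0 - 5))² = (-23/3430 + ((3*I*√14)*0 - 5))² = (-23/3430 + (0 - 5))² = (-23/3430 - 5)² = (-17173/3430)² = 294911929/11764900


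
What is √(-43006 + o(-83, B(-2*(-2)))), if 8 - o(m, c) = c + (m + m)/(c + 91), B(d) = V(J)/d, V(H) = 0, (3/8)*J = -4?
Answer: 2*I*√89012833/91 ≈ 207.36*I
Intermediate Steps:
J = -32/3 (J = (8/3)*(-4) = -32/3 ≈ -10.667)
B(d) = 0 (B(d) = 0/d = 0)
o(m, c) = 8 - c - 2*m/(91 + c) (o(m, c) = 8 - (c + (m + m)/(c + 91)) = 8 - (c + (2*m)/(91 + c)) = 8 - (c + 2*m/(91 + c)) = 8 + (-c - 2*m/(91 + c)) = 8 - c - 2*m/(91 + c))
√(-43006 + o(-83, B(-2*(-2)))) = √(-43006 + (728 - 1*0² - 83*0 - 2*(-83))/(91 + 0)) = √(-43006 + (728 - 1*0 + 0 + 166)/91) = √(-43006 + (728 + 0 + 0 + 166)/91) = √(-43006 + (1/91)*894) = √(-43006 + 894/91) = √(-3912652/91) = 2*I*√89012833/91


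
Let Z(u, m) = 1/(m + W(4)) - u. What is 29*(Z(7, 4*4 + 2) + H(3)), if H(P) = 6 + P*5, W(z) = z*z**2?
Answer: 33321/82 ≈ 406.35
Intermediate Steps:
W(z) = z**3
H(P) = 6 + 5*P
Z(u, m) = 1/(64 + m) - u (Z(u, m) = 1/(m + 4**3) - u = 1/(m + 64) - u = 1/(64 + m) - u)
29*(Z(7, 4*4 + 2) + H(3)) = 29*((1 - 64*7 - 1*(4*4 + 2)*7)/(64 + (4*4 + 2)) + (6 + 5*3)) = 29*((1 - 448 - 1*(16 + 2)*7)/(64 + (16 + 2)) + (6 + 15)) = 29*((1 - 448 - 1*18*7)/(64 + 18) + 21) = 29*((1 - 448 - 126)/82 + 21) = 29*((1/82)*(-573) + 21) = 29*(-573/82 + 21) = 29*(1149/82) = 33321/82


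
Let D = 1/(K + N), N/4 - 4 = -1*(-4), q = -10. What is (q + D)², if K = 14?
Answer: 210681/2116 ≈ 99.566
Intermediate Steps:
N = 32 (N = 16 + 4*(-1*(-4)) = 16 + 4*4 = 16 + 16 = 32)
D = 1/46 (D = 1/(14 + 32) = 1/46 ≈ 0.021739)
(q + D)² = (-10 + 1/46)² = (-459/46)² = 210681/2116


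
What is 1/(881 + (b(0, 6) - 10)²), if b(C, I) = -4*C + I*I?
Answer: 1/1557 ≈ 0.00064226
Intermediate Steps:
b(C, I) = I² - 4*C (b(C, I) = -4*C + I² = I² - 4*C)
1/(881 + (b(0, 6) - 10)²) = 1/(881 + ((6² - 4*0) - 10)²) = 1/(881 + ((36 + 0) - 10)²) = 1/(881 + (36 - 10)²) = 1/(881 + 26²) = 1/(881 + 676) = 1/1557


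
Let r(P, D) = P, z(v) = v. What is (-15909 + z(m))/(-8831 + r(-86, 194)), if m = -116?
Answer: 16025/8917 ≈ 1.7971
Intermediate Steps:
(-15909 + z(m))/(-8831 + r(-86, 194)) = (-15909 - 116)/(-8831 - 86) = -16025/(-8917) = -16025*(-1/8917) = 16025/8917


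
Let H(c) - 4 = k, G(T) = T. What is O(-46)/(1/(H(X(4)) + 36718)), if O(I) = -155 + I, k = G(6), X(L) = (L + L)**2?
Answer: -7382328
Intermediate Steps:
X(L) = 4*L**2 (X(L) = (2*L)**2 = 4*L**2)
k = 6
H(c) = 10 (H(c) = 4 + 6 = 10)
O(-46)/(1/(H(X(4)) + 36718)) = (-155 - 46)/(1/(10 + 36718)) = -201/(1/36728) = -201/1/36728 = -201*36728 = -7382328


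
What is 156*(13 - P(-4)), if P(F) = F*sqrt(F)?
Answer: 2028 + 1248*I ≈ 2028.0 + 1248.0*I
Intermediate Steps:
P(F) = F**(3/2)
156*(13 - P(-4)) = 156*(13 - (-4)**(3/2)) = 156*(13 - (-8)*I) = 156*(13 + 8*I) = 2028 + 1248*I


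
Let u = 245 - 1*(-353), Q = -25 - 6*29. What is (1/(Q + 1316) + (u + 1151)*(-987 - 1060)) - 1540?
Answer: -4000806930/1117 ≈ -3.5817e+6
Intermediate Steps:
Q = -199 (Q = -25 - 174 = -199)
u = 598 (u = 245 + 353 = 598)
(1/(Q + 1316) + (u + 1151)*(-987 - 1060)) - 1540 = (1/(-199 + 1316) + (598 + 1151)*(-987 - 1060)) - 1540 = (1/1117 + 1749*(-2047)) - 1540 = (1/1117 - 3580203) - 1540 = -3999086750/1117 - 1540 = -4000806930/1117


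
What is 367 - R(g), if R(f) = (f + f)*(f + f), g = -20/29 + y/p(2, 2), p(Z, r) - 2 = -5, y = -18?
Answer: 213783/841 ≈ 254.20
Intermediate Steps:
p(Z, r) = -3 (p(Z, r) = 2 - 5 = -3)
g = 154/29 (g = -20/29 - 18/(-3) = -20*1/29 - 18*(-1/3) = -20/29 + 6 = 154/29 ≈ 5.3103)
R(f) = 4*f**2 (R(f) = (2*f)*(2*f) = 4*f**2)
367 - R(g) = 367 - 4*(154/29)**2 = 367 - 4*23716/841 = 367 - 1*94864/841 = 367 - 94864/841 = 213783/841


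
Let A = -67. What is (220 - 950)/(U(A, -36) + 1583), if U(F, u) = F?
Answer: -365/758 ≈ -0.48153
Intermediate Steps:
(220 - 950)/(U(A, -36) + 1583) = (220 - 950)/(-67 + 1583) = -730/1516 = -730*1/1516 = -365/758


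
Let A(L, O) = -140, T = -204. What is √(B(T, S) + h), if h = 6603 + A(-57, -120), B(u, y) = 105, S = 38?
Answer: 2*√1642 ≈ 81.043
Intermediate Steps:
h = 6463 (h = 6603 - 140 = 6463)
√(B(T, S) + h) = √(105 + 6463) = √6568 = 2*√1642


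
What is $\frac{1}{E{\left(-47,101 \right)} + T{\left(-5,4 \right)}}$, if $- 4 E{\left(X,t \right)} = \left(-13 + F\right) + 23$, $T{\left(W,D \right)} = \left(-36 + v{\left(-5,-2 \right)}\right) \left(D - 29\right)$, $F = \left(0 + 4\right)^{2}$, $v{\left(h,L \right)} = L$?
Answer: $\frac{2}{1887} \approx 0.0010599$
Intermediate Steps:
$F = 16$ ($F = 4^{2} = 16$)
$T{\left(W,D \right)} = 1102 - 38 D$ ($T{\left(W,D \right)} = \left(-36 - 2\right) \left(D - 29\right) = - 38 \left(-29 + D\right) = 1102 - 38 D$)
$E{\left(X,t \right)} = - \frac{13}{2}$ ($E{\left(X,t \right)} = - \frac{\left(-13 + 16\right) + 23}{4} = - \frac{3 + 23}{4} = \left(- \frac{1}{4}\right) 26 = - \frac{13}{2}$)
$\frac{1}{E{\left(-47,101 \right)} + T{\left(-5,4 \right)}} = \frac{1}{- \frac{13}{2} + \left(1102 - 152\right)} = \frac{1}{- \frac{13}{2} + 950} = \frac{1}{\frac{1887}{2}} = \frac{2}{1887}$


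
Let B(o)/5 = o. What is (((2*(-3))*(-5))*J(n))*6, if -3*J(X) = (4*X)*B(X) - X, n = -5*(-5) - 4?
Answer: -527940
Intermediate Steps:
B(o) = 5*o
n = 21 (n = 25 - 4 = 21)
J(X) = -20*X²/3 + X/3 (J(X) = -((4*X)*(5*X) - X)/3 = -(20*X² - X)/3 = -(-X + 20*X²)/3 = -20*X²/3 + X/3)
(((2*(-3))*(-5))*J(n))*6 = (((2*(-3))*(-5))*((⅓)*21*(1 - 20*21)))*6 = ((-6*(-5))*((⅓)*21*(1 - 420)))*6 = (30*((⅓)*21*(-419)))*6 = (30*(-2933))*6 = -87990*6 = -527940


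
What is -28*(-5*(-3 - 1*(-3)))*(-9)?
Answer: 0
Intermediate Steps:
-28*(-5*(-3 - 1*(-3)))*(-9) = -28*(-5*(-3 + 3))*(-9) = -28*(-5*0)*(-9) = -0*(-9) = -28*0 = 0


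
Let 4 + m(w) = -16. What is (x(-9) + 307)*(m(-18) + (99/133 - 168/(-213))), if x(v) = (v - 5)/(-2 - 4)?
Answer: -161827424/28329 ≈ -5712.4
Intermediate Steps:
m(w) = -20 (m(w) = -4 - 16 = -20)
x(v) = ⅚ - v/6 (x(v) = (-5 + v)/(-6) = (-5 + v)*(-⅙) = ⅚ - v/6)
(x(-9) + 307)*(m(-18) + (99/133 - 168/(-213))) = ((⅚ - ⅙*(-9)) + 307)*(-20 + (99/133 - 168/(-213))) = ((⅚ + 3/2) + 307)*(-20 + (99*(1/133) - 168*(-1/213))) = (7/3 + 307)*(-20 + (99/133 + 56/71)) = 928*(-20 + 14477/9443)/3 = (928/3)*(-174383/9443) = -161827424/28329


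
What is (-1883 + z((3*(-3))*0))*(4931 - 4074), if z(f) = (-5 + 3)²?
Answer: -1610303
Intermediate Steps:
z(f) = 4 (z(f) = (-2)² = 4)
(-1883 + z((3*(-3))*0))*(4931 - 4074) = (-1883 + 4)*(4931 - 4074) = -1879*857 = -1610303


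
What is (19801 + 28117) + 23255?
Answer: 71173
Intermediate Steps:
(19801 + 28117) + 23255 = 47918 + 23255 = 71173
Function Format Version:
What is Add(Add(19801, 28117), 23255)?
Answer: 71173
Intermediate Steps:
Add(Add(19801, 28117), 23255) = Add(47918, 23255) = 71173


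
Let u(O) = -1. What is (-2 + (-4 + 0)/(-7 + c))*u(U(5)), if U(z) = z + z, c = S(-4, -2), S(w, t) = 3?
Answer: 1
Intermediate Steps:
c = 3
U(z) = 2*z
(-2 + (-4 + 0)/(-7 + c))*u(U(5)) = (-2 + (-4 + 0)/(-7 + 3))*(-1) = (-2 - 4/(-4))*(-1) = (-2 - 4*(-¼))*(-1) = (-2 + 1)*(-1) = -1*(-1) = 1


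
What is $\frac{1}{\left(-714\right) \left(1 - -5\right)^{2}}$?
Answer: $- \frac{1}{25704} \approx -3.8904 \cdot 10^{-5}$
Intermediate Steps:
$\frac{1}{\left(-714\right) \left(1 - -5\right)^{2}} = \frac{1}{\left(-714\right) \left(1 + 5\right)^{2}} = \frac{1}{\left(-714\right) 6^{2}} = \frac{1}{\left(-714\right) 36} = \frac{1}{-25704} = - \frac{1}{25704}$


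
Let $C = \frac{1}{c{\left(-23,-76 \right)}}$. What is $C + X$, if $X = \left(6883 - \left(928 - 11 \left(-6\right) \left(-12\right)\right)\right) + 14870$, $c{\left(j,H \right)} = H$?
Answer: $\frac{1642891}{76} \approx 21617.0$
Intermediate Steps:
$X = 21617$ ($X = \left(6883 + \left(\left(3920 - -792\right) - 4848\right)\right) + 14870 = \left(6883 + \left(\left(3920 + 792\right) - 4848\right)\right) + 14870 = \left(6883 + \left(4712 - 4848\right)\right) + 14870 = \left(6883 - 136\right) + 14870 = 6747 + 14870 = 21617$)
$C = - \frac{1}{76}$ ($C = \frac{1}{-76} = - \frac{1}{76} \approx -0.013158$)
$C + X = - \frac{1}{76} + 21617 = \frac{1642891}{76}$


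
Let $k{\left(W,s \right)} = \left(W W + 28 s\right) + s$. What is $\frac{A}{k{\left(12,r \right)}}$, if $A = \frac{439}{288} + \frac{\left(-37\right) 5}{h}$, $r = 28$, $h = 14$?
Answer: $- \frac{23567}{1927296} \approx -0.012228$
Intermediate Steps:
$A = - \frac{23567}{2016}$ ($A = \frac{439}{288} + \frac{\left(-37\right) 5}{14} = 439 \cdot \frac{1}{288} - \frac{185}{14} = \frac{439}{288} - \frac{185}{14} = - \frac{23567}{2016} \approx -11.69$)
$k{\left(W,s \right)} = W^{2} + 29 s$ ($k{\left(W,s \right)} = \left(W^{2} + 28 s\right) + s = W^{2} + 29 s$)
$\frac{A}{k{\left(12,r \right)}} = - \frac{23567}{2016 \left(12^{2} + 29 \cdot 28\right)} = - \frac{23567}{2016 \left(144 + 812\right)} = - \frac{23567}{2016 \cdot 956} = \left(- \frac{23567}{2016}\right) \frac{1}{956} = - \frac{23567}{1927296}$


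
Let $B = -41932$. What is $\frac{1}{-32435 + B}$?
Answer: $- \frac{1}{74367} \approx -1.3447 \cdot 10^{-5}$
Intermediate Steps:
$\frac{1}{-32435 + B} = \frac{1}{-32435 - 41932} = \frac{1}{-74367} = - \frac{1}{74367}$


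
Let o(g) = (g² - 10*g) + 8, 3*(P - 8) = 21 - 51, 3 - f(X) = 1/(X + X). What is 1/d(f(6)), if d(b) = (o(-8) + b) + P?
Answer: 12/1835 ≈ 0.0065395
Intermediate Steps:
f(X) = 3 - 1/(2*X) (f(X) = 3 - 1/(X + X) = 3 - 1/(2*X))
P = -2 (P = 8 + (21 - 51)/3 = 8 + (⅓)*(-30) = 8 - 10 = -2)
o(g) = 8 + g² - 10*g
d(b) = 150 + b (d(b) = ((8 + (-8)² - 10*(-8)) + b) - 2 = ((8 + 64 + 80) + b) - 2 = (152 + b) - 2 = 150 + b)
1/d(f(6)) = 1/(150 + (3 - ½/6)) = 1/(150 + (3 - ½*⅙)) = 1/(150 + (3 - 1/12)) = 1/(150 + 35/12) = 1/(1835/12) = 12/1835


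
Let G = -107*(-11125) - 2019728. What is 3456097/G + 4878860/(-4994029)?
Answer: -21306145822393/4141812933237 ≈ -5.1442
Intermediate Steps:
G = -829353 (G = 1190375 - 2019728 = -829353)
3456097/G + 4878860/(-4994029) = 3456097/(-829353) + 4878860/(-4994029) = 3456097*(-1/829353) + 4878860*(-1/4994029) = -3456097/829353 - 4878860/4994029 = -21306145822393/4141812933237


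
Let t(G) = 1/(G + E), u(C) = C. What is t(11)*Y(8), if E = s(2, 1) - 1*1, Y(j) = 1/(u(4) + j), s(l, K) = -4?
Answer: 1/72 ≈ 0.013889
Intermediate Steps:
Y(j) = 1/(4 + j)
E = -5 (E = -4 - 1*1 = -4 - 1 = -5)
t(G) = 1/(-5 + G) (t(G) = 1/(G - 5) = 1/(-5 + G))
t(11)*Y(8) = 1/((-5 + 11)*(4 + 8)) = 1/(6*12) = (⅙)*(1/12) = 1/72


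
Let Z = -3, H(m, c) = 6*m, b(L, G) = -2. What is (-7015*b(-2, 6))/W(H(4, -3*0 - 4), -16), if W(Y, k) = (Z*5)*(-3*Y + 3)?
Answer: 122/9 ≈ 13.556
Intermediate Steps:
W(Y, k) = -45 + 45*Y (W(Y, k) = (-3*5)*(-3*Y + 3) = -15*(3 - 3*Y) = -45 + 45*Y)
(-7015*b(-2, 6))/W(H(4, -3*0 - 4), -16) = (-7015*(-2))/(-45 + 45*(6*4)) = 14030/(-45 + 45*24) = 14030/(-45 + 1080) = 14030/1035 = 14030*(1/1035) = 122/9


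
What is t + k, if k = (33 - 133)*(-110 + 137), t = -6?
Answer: -2706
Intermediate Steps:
k = -2700 (k = -100*27 = -2700)
t + k = -6 - 2700 = -2706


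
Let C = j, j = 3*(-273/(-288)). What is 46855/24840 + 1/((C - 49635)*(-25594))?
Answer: 190461512872811/100972446436584 ≈ 1.8863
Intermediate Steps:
j = 91/32 (j = 3*(-273*(-1/288)) = 3*(91/96) = 91/32 ≈ 2.8438)
C = 91/32 ≈ 2.8438
46855/24840 + 1/((C - 49635)*(-25594)) = 46855/24840 + 1/((91/32 - 49635)*(-25594)) = 46855*(1/24840) - 1/25594/(-1588229/32) = 9371/4968 - 32/1588229*(-1/25594) = 9371/4968 + 16/20324566513 = 190461512872811/100972446436584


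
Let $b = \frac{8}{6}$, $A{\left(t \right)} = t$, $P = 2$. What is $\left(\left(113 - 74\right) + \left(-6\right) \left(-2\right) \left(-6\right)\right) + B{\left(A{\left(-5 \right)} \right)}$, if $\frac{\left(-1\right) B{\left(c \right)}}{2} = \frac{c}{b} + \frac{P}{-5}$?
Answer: $- \frac{247}{10} \approx -24.7$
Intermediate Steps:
$b = \frac{4}{3}$ ($b = 8 \cdot \frac{1}{6} = \frac{4}{3} \approx 1.3333$)
$B{\left(c \right)} = \frac{4}{5} - \frac{3 c}{2}$ ($B{\left(c \right)} = - 2 \left(\frac{c}{\frac{4}{3}} + \frac{2}{-5}\right) = - 2 \left(c \frac{3}{4} + 2 \left(- \frac{1}{5}\right)\right) = - 2 \left(\frac{3 c}{4} - \frac{2}{5}\right) = - 2 \left(- \frac{2}{5} + \frac{3 c}{4}\right) = \frac{4}{5} - \frac{3 c}{2}$)
$\left(\left(113 - 74\right) + \left(-6\right) \left(-2\right) \left(-6\right)\right) + B{\left(A{\left(-5 \right)} \right)} = \left(\left(113 - 74\right) + \left(-6\right) \left(-2\right) \left(-6\right)\right) + \left(\frac{4}{5} - - \frac{15}{2}\right) = \left(39 + 12 \left(-6\right)\right) + \left(\frac{4}{5} + \frac{15}{2}\right) = \left(39 - 72\right) + \frac{83}{10} = -33 + \frac{83}{10} = - \frac{247}{10}$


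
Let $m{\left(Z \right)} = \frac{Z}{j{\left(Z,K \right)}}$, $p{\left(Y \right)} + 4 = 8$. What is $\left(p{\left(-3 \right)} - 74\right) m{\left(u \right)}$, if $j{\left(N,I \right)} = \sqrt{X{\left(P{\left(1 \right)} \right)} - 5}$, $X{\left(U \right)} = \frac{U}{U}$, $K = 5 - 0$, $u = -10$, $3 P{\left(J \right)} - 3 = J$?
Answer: $- 350 i \approx - 350.0 i$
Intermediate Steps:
$P{\left(J \right)} = 1 + \frac{J}{3}$
$K = 5$ ($K = 5 + 0 = 5$)
$X{\left(U \right)} = 1$
$j{\left(N,I \right)} = 2 i$ ($j{\left(N,I \right)} = \sqrt{1 - 5} = \sqrt{-4} = 2 i$)
$p{\left(Y \right)} = 4$ ($p{\left(Y \right)} = -4 + 8 = 4$)
$m{\left(Z \right)} = - \frac{i Z}{2}$ ($m{\left(Z \right)} = \frac{Z}{2 i} = Z \left(- \frac{i}{2}\right) = - \frac{i Z}{2}$)
$\left(p{\left(-3 \right)} - 74\right) m{\left(u \right)} = \left(4 - 74\right) \left(\left(- \frac{1}{2}\right) i \left(-10\right)\right) = - 70 \cdot 5 i = - 350 i$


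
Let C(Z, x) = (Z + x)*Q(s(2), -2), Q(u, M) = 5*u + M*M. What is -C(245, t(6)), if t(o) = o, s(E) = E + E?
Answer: -6024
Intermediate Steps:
s(E) = 2*E
Q(u, M) = M² + 5*u (Q(u, M) = 5*u + M² = M² + 5*u)
C(Z, x) = 24*Z + 24*x (C(Z, x) = (Z + x)*((-2)² + 5*(2*2)) = (Z + x)*(4 + 5*4) = (Z + x)*(4 + 20) = (Z + x)*24 = 24*Z + 24*x)
-C(245, t(6)) = -(24*245 + 24*6) = -(5880 + 144) = -1*6024 = -6024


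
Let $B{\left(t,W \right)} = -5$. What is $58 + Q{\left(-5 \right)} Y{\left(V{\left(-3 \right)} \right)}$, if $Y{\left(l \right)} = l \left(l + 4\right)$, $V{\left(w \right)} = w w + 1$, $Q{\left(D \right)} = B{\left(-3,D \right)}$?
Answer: $-642$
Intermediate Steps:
$Q{\left(D \right)} = -5$
$V{\left(w \right)} = 1 + w^{2}$ ($V{\left(w \right)} = w^{2} + 1 = 1 + w^{2}$)
$Y{\left(l \right)} = l \left(4 + l\right)$
$58 + Q{\left(-5 \right)} Y{\left(V{\left(-3 \right)} \right)} = 58 - 5 \left(1 + \left(-3\right)^{2}\right) \left(4 + \left(1 + \left(-3\right)^{2}\right)\right) = 58 - 5 \left(1 + 9\right) \left(4 + \left(1 + 9\right)\right) = 58 - 5 \cdot 10 \left(4 + 10\right) = 58 - 5 \cdot 10 \cdot 14 = 58 - 700 = -642$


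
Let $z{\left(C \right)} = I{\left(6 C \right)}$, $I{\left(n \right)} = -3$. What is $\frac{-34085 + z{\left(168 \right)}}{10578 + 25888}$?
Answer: $- \frac{17044}{18233} \approx -0.93479$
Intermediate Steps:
$z{\left(C \right)} = -3$
$\frac{-34085 + z{\left(168 \right)}}{10578 + 25888} = \frac{-34085 - 3}{10578 + 25888} = - \frac{34088}{36466} = \left(-34088\right) \frac{1}{36466} = - \frac{17044}{18233}$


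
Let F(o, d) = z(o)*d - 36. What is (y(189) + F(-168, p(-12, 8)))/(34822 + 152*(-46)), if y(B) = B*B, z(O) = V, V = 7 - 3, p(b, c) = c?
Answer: 3247/2530 ≈ 1.2834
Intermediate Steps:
V = 4
z(O) = 4
y(B) = B²
F(o, d) = -36 + 4*d (F(o, d) = 4*d - 36 = -36 + 4*d)
(y(189) + F(-168, p(-12, 8)))/(34822 + 152*(-46)) = (189² + (-36 + 4*8))/(34822 + 152*(-46)) = (35721 + (-36 + 32))/(34822 - 6992) = (35721 - 4)/27830 = 35717*(1/27830) = 3247/2530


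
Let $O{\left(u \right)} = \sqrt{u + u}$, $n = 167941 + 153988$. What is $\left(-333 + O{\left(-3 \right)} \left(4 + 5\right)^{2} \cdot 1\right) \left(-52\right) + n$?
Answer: $339245 - 4212 i \sqrt{6} \approx 3.3925 \cdot 10^{5} - 10317.0 i$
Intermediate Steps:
$n = 321929$
$O{\left(u \right)} = \sqrt{2} \sqrt{u}$ ($O{\left(u \right)} = \sqrt{2 u} = \sqrt{2} \sqrt{u}$)
$\left(-333 + O{\left(-3 \right)} \left(4 + 5\right)^{2} \cdot 1\right) \left(-52\right) + n = \left(-333 + \sqrt{2} \sqrt{-3} \left(4 + 5\right)^{2} \cdot 1\right) \left(-52\right) + 321929 = \left(-333 + \sqrt{2} i \sqrt{3} \cdot 9^{2} \cdot 1\right) \left(-52\right) + 321929 = \left(-333 + i \sqrt{6} \cdot 81 \cdot 1\right) \left(-52\right) + 321929 = \left(-333 + 81 i \sqrt{6} \cdot 1\right) \left(-52\right) + 321929 = \left(-333 + 81 i \sqrt{6}\right) \left(-52\right) + 321929 = \left(17316 - 4212 i \sqrt{6}\right) + 321929 = 339245 - 4212 i \sqrt{6}$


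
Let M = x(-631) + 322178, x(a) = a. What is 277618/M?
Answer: 277618/321547 ≈ 0.86338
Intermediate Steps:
M = 321547 (M = -631 + 322178 = 321547)
277618/M = 277618/321547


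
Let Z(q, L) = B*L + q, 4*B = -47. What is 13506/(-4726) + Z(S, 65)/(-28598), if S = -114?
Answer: -764192683/270308296 ≈ -2.8271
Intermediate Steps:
B = -47/4 (B = (¼)*(-47) = -47/4 ≈ -11.750)
Z(q, L) = q - 47*L/4 (Z(q, L) = -47*L/4 + q = q - 47*L/4)
13506/(-4726) + Z(S, 65)/(-28598) = 13506/(-4726) + (-114 - 47/4*65)/(-28598) = 13506*(-1/4726) + (-114 - 3055/4)*(-1/28598) = -6753/2363 - 3511/4*(-1/28598) = -6753/2363 + 3511/114392 = -764192683/270308296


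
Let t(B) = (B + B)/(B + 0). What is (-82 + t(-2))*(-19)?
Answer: 1520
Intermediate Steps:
t(B) = 2 (t(B) = (2*B)/B = 2)
(-82 + t(-2))*(-19) = (-82 + 2)*(-19) = -80*(-19) = 1520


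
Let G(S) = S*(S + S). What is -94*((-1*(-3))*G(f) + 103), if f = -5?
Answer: -23782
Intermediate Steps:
G(S) = 2*S² (G(S) = S*(2*S) = 2*S²)
-94*((-1*(-3))*G(f) + 103) = -94*((-1*(-3))*(2*(-5)²) + 103) = -94*(3*(2*25) + 103) = -94*(3*50 + 103) = -94*(150 + 103) = -94*253 = -23782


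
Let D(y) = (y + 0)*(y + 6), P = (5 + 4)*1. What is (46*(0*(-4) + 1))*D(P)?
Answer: 6210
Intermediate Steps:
P = 9 (P = 9*1 = 9)
D(y) = y*(6 + y)
(46*(0*(-4) + 1))*D(P) = (46*(0*(-4) + 1))*(9*(6 + 9)) = (46*(0 + 1))*(9*15) = (46*1)*135 = 46*135 = 6210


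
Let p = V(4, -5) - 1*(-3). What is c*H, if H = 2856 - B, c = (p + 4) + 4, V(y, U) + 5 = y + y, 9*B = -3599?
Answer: 410242/9 ≈ 45582.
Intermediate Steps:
B = -3599/9 (B = (⅑)*(-3599) = -3599/9 ≈ -399.89)
V(y, U) = -5 + 2*y (V(y, U) = -5 + (y + y) = -5 + 2*y)
p = 6 (p = (-5 + 2*4) - 1*(-3) = (-5 + 8) + 3 = 3 + 3 = 6)
c = 14 (c = (6 + 4) + 4 = 10 + 4 = 14)
H = 29303/9 (H = 2856 - 1*(-3599/9) = 2856 + 3599/9 = 29303/9 ≈ 3255.9)
c*H = 14*(29303/9) = 410242/9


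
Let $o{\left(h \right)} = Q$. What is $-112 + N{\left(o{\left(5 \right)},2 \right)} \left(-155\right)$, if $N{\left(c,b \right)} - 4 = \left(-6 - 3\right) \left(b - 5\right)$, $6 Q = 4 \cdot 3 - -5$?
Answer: $-4917$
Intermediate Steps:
$Q = \frac{17}{6}$ ($Q = \frac{4 \cdot 3 - -5}{6} = \frac{12 + 5}{6} = \frac{1}{6} \cdot 17 = \frac{17}{6} \approx 2.8333$)
$o{\left(h \right)} = \frac{17}{6}$
$N{\left(c,b \right)} = 49 - 9 b$ ($N{\left(c,b \right)} = 4 + \left(-6 - 3\right) \left(b - 5\right) = 4 - 9 \left(-5 + b\right) = 4 - \left(-45 + 9 b\right) = 49 - 9 b$)
$-112 + N{\left(o{\left(5 \right)},2 \right)} \left(-155\right) = -112 + \left(49 - 18\right) \left(-155\right) = -112 + 31 \left(-155\right) = -112 - 4805 = -4917$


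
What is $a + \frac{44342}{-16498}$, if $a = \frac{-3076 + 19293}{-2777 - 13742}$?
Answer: $- \frac{500016782}{136265231} \approx -3.6694$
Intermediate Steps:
$a = - \frac{16217}{16519}$ ($a = \frac{16217}{-16519} = 16217 \left(- \frac{1}{16519}\right) = - \frac{16217}{16519} \approx -0.98172$)
$a + \frac{44342}{-16498} = - \frac{16217}{16519} + \frac{44342}{-16498} = - \frac{16217}{16519} + 44342 \left(- \frac{1}{16498}\right) = - \frac{16217}{16519} - \frac{22171}{8249} = - \frac{500016782}{136265231}$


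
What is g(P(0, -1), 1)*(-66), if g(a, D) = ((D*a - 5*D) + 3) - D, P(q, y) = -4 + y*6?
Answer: 858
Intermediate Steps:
P(q, y) = -4 + 6*y
g(a, D) = 3 - 6*D + D*a (g(a, D) = ((-5*D + D*a) + 3) - D = (3 - 5*D + D*a) - D = 3 - 6*D + D*a)
g(P(0, -1), 1)*(-66) = (3 - 6*1 + 1*(-4 + 6*(-1)))*(-66) = (3 - 6 + 1*(-4 - 6))*(-66) = (3 - 6 + 1*(-10))*(-66) = (3 - 6 - 10)*(-66) = -13*(-66) = 858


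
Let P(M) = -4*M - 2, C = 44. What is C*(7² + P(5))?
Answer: 1188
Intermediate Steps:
P(M) = -2 - 4*M
C*(7² + P(5)) = 44*(7² + (-2 - 4*5)) = 44*(49 + (-2 - 20)) = 44*(49 - 22) = 44*27 = 1188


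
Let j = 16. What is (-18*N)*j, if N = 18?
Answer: -5184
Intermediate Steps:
(-18*N)*j = -18*18*16 = -324*16 = -5184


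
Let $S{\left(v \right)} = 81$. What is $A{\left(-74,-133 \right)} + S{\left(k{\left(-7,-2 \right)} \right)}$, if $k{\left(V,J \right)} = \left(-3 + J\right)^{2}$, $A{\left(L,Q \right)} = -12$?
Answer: $69$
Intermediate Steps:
$A{\left(-74,-133 \right)} + S{\left(k{\left(-7,-2 \right)} \right)} = -12 + 81 = 69$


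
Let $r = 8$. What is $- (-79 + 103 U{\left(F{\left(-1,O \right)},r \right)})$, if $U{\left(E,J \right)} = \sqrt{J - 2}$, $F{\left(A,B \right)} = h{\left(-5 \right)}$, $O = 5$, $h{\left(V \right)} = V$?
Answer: $79 - 103 \sqrt{6} \approx -173.3$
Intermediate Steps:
$F{\left(A,B \right)} = -5$
$U{\left(E,J \right)} = \sqrt{-2 + J}$
$- (-79 + 103 U{\left(F{\left(-1,O \right)},r \right)}) = - (-79 + 103 \sqrt{-2 + 8}) = - (-79 + 103 \sqrt{6}) = 79 - 103 \sqrt{6}$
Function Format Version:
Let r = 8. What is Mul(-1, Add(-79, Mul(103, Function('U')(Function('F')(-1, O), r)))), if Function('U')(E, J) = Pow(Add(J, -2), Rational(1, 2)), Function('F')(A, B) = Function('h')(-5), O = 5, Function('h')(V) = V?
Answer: Add(79, Mul(-103, Pow(6, Rational(1, 2)))) ≈ -173.30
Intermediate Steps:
Function('F')(A, B) = -5
Function('U')(E, J) = Pow(Add(-2, J), Rational(1, 2))
Mul(-1, Add(-79, Mul(103, Function('U')(Function('F')(-1, O), r)))) = Mul(-1, Add(-79, Mul(103, Pow(Add(-2, 8), Rational(1, 2))))) = Mul(-1, Add(-79, Mul(103, Pow(6, Rational(1, 2))))) = Add(79, Mul(-103, Pow(6, Rational(1, 2))))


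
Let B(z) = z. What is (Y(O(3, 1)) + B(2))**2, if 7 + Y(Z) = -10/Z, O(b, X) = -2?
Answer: 0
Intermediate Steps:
Y(Z) = -7 - 10/Z
(Y(O(3, 1)) + B(2))**2 = ((-7 - 10/(-2)) + 2)**2 = ((-7 - 10*(-1/2)) + 2)**2 = ((-7 + 5) + 2)**2 = (-2 + 2)**2 = 0**2 = 0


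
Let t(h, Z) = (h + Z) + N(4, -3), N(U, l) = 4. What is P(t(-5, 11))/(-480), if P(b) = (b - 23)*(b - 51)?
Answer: -533/480 ≈ -1.1104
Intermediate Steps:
t(h, Z) = 4 + Z + h (t(h, Z) = (h + Z) + 4 = (Z + h) + 4 = 4 + Z + h)
P(b) = (-51 + b)*(-23 + b) (P(b) = (-23 + b)*(-51 + b) = (-51 + b)*(-23 + b))
P(t(-5, 11))/(-480) = (1173 + (4 + 11 - 5)² - 74*(4 + 11 - 5))/(-480) = (1173 + 10² - 74*10)*(-1/480) = (1173 + 100 - 740)*(-1/480) = 533*(-1/480) = -533/480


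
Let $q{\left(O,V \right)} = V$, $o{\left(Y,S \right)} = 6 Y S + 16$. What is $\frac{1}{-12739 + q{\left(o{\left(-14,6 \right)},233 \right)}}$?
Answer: $- \frac{1}{12506} \approx -7.9962 \cdot 10^{-5}$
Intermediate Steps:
$o{\left(Y,S \right)} = 16 + 6 S Y$ ($o{\left(Y,S \right)} = 6 S Y + 16 = 16 + 6 S Y$)
$\frac{1}{-12739 + q{\left(o{\left(-14,6 \right)},233 \right)}} = \frac{1}{-12739 + 233} = \frac{1}{-12506} = - \frac{1}{12506}$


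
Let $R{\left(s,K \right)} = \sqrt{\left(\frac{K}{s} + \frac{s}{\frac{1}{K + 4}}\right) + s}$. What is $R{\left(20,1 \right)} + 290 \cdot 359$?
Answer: $104110 + \frac{49 \sqrt{5}}{10} \approx 1.0412 \cdot 10^{5}$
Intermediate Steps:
$R{\left(s,K \right)} = \sqrt{s + \frac{K}{s} + s \left(4 + K\right)}$ ($R{\left(s,K \right)} = \sqrt{\left(\frac{K}{s} + \frac{s}{\frac{1}{4 + K}}\right) + s} = \sqrt{\left(\frac{K}{s} + s \left(4 + K\right)\right) + s} = \sqrt{s + \frac{K}{s} + s \left(4 + K\right)}$)
$R{\left(20,1 \right)} + 290 \cdot 359 = \sqrt{\frac{1 + 20^{2} \left(5 + 1\right)}{20}} + 290 \cdot 359 = \sqrt{\frac{1 + 400 \cdot 6}{20}} + 104110 = \sqrt{\frac{1 + 2400}{20}} + 104110 = \sqrt{\frac{1}{20} \cdot 2401} + 104110 = \sqrt{\frac{2401}{20}} + 104110 = \frac{49 \sqrt{5}}{10} + 104110 = 104110 + \frac{49 \sqrt{5}}{10}$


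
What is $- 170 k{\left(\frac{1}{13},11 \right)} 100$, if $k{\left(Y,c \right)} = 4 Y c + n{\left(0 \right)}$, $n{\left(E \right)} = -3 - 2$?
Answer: $\frac{357000}{13} \approx 27462.0$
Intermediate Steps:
$n{\left(E \right)} = -5$
$k{\left(Y,c \right)} = -5 + 4 Y c$ ($k{\left(Y,c \right)} = 4 Y c - 5 = -5 + 4 Y c$)
$- 170 k{\left(\frac{1}{13},11 \right)} 100 = - 170 \left(-5 + 4 \cdot \frac{1}{13} \cdot 11\right) 100 = - 170 \left(-5 + \frac{44}{13}\right) 100 = \left(-170\right) \left(- \frac{21}{13}\right) 100 = \frac{3570}{13} \cdot 100 = \frac{357000}{13}$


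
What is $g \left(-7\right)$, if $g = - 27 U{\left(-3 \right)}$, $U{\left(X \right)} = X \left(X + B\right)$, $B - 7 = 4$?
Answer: $-4536$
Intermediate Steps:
$B = 11$ ($B = 7 + 4 = 11$)
$U{\left(X \right)} = X \left(11 + X\right)$ ($U{\left(X \right)} = X \left(X + 11\right) = X \left(11 + X\right)$)
$g = 648$ ($g = - 27 \left(- 3 \left(11 - 3\right)\right) = - 27 \left(\left(-3\right) 8\right) = \left(-27\right) \left(-24\right) = 648$)
$g \left(-7\right) = 648 \left(-7\right) = -4536$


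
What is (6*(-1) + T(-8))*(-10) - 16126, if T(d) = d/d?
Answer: -16076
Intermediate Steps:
T(d) = 1
(6*(-1) + T(-8))*(-10) - 16126 = (6*(-1) + 1)*(-10) - 16126 = (-6 + 1)*(-10) - 16126 = -5*(-10) - 16126 = 50 - 16126 = -16076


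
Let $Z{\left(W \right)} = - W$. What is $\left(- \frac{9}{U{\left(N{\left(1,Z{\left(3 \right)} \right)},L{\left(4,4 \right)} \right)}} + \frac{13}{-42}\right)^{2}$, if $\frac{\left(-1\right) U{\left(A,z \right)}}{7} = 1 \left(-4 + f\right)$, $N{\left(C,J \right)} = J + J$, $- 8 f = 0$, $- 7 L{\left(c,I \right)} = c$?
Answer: $\frac{2809}{7056} \approx 0.3981$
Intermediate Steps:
$L{\left(c,I \right)} = - \frac{c}{7}$
$f = 0$ ($f = \left(- \frac{1}{8}\right) 0 = 0$)
$N{\left(C,J \right)} = 2 J$
$U{\left(A,z \right)} = 28$ ($U{\left(A,z \right)} = - 7 \cdot 1 \left(-4 + 0\right) = - 7 \cdot 1 \left(-4\right) = \left(-7\right) \left(-4\right) = 28$)
$\left(- \frac{9}{U{\left(N{\left(1,Z{\left(3 \right)} \right)},L{\left(4,4 \right)} \right)}} + \frac{13}{-42}\right)^{2} = \left(- \frac{9}{28} + \frac{13}{-42}\right)^{2} = \left(\left(-9\right) \frac{1}{28} + 13 \left(- \frac{1}{42}\right)\right)^{2} = \left(- \frac{9}{28} - \frac{13}{42}\right)^{2} = \left(- \frac{53}{84}\right)^{2} = \frac{2809}{7056}$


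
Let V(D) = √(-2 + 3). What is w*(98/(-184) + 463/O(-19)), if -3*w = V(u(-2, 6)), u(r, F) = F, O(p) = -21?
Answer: 43625/5796 ≈ 7.5267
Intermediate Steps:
V(D) = 1 (V(D) = √1 = 1)
w = -⅓ (w = -⅓*1 = -⅓ ≈ -0.33333)
w*(98/(-184) + 463/O(-19)) = -(98/(-184) + 463/(-21))/3 = -(98*(-1/184) + 463*(-1/21))/3 = -(-49/92 - 463/21)/3 = -⅓*(-43625/1932) = 43625/5796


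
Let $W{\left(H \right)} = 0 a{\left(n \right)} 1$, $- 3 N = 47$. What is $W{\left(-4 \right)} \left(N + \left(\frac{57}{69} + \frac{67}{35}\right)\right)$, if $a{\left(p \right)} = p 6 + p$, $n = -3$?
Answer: $0$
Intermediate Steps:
$N = - \frac{47}{3}$ ($N = \left(- \frac{1}{3}\right) 47 = - \frac{47}{3} \approx -15.667$)
$a{\left(p \right)} = 7 p$ ($a{\left(p \right)} = 6 p + p = 7 p$)
$W{\left(H \right)} = 0$ ($W{\left(H \right)} = 0 \cdot 7 \left(-3\right) 1 = 0 \left(-21\right) 1 = 0 \cdot 1 = 0$)
$W{\left(-4 \right)} \left(N + \left(\frac{57}{69} + \frac{67}{35}\right)\right) = 0 \left(- \frac{47}{3} + \left(\frac{57}{69} + \frac{67}{35}\right)\right) = 0 \left(- \frac{47}{3} + \left(57 \cdot \frac{1}{69} + 67 \cdot \frac{1}{35}\right)\right) = 0 \left(- \frac{47}{3} + \left(\frac{19}{23} + \frac{67}{35}\right)\right) = 0 \left(- \frac{47}{3} + \frac{2206}{805}\right) = 0 \left(- \frac{31217}{2415}\right) = 0$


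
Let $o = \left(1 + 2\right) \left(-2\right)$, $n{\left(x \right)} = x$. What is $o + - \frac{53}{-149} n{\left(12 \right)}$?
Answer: $- \frac{258}{149} \approx -1.7315$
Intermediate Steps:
$o = -6$ ($o = 3 \left(-2\right) = -6$)
$o + - \frac{53}{-149} n{\left(12 \right)} = -6 + - \frac{53}{-149} \cdot 12 = -6 + \left(-53\right) \left(- \frac{1}{149}\right) 12 = -6 + \frac{53}{149} \cdot 12 = -6 + \frac{636}{149} = - \frac{258}{149}$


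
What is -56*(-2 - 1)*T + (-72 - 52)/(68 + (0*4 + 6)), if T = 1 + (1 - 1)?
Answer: 6154/37 ≈ 166.32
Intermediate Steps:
T = 1 (T = 1 + 0 = 1)
-56*(-2 - 1)*T + (-72 - 52)/(68 + (0*4 + 6)) = -56*(-2 - 1) + (-72 - 52)/(68 + (0*4 + 6)) = -(-168) - 124/(68 + (0 + 6)) = -56*(-3) - 124/(68 + 6) = 168 - 124/74 = 168 - 124*1/74 = 168 - 62/37 = 6154/37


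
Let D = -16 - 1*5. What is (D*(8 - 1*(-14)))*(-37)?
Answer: 17094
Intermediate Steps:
D = -21 (D = -16 - 5 = -21)
(D*(8 - 1*(-14)))*(-37) = -21*(8 - 1*(-14))*(-37) = -21*(8 + 14)*(-37) = -21*22*(-37) = -462*(-37) = 17094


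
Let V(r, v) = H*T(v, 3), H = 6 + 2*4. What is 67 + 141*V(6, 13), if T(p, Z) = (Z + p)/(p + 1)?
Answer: 2323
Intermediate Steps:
T(p, Z) = (Z + p)/(1 + p)
H = 14 (H = 6 + 8 = 14)
V(r, v) = 14*(3 + v)/(1 + v) (V(r, v) = 14*((3 + v)/(1 + v)) = 14*(3 + v)/(1 + v))
67 + 141*V(6, 13) = 67 + 141*(14*(3 + 13)/(1 + 13)) = 67 + 141*(14*16/14) = 67 + 141*(14*(1/14)*16) = 67 + 141*16 = 67 + 2256 = 2323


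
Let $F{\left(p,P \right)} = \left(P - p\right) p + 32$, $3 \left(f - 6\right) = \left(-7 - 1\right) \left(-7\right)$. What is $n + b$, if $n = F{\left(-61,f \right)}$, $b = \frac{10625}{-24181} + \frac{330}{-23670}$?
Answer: $- \frac{33032541153}{6359603} \approx -5194.1$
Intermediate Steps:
$f = \frac{74}{3}$ ($f = 6 + \frac{\left(-7 - 1\right) \left(-7\right)}{3} = 6 + \frac{\left(-8\right) \left(-7\right)}{3} = 6 + \frac{1}{3} \cdot 56 = 6 + \frac{56}{3} = \frac{74}{3} \approx 24.667$)
$b = - \frac{8649116}{19078809}$ ($b = 10625 \left(- \frac{1}{24181}\right) + 330 \left(- \frac{1}{23670}\right) = - \frac{10625}{24181} - \frac{11}{789} = - \frac{8649116}{19078809} \approx -0.45334$)
$F{\left(p,P \right)} = 32 + p \left(P - p\right)$ ($F{\left(p,P \right)} = p \left(P - p\right) + 32 = 32 + p \left(P - p\right)$)
$n = - \frac{15581}{3}$ ($n = 32 - \left(-61\right)^{2} + \frac{74}{3} \left(-61\right) = 32 - 3721 - \frac{4514}{3} = - \frac{15581}{3} \approx -5193.7$)
$n + b = - \frac{15581}{3} - \frac{8649116}{19078809} = - \frac{33032541153}{6359603}$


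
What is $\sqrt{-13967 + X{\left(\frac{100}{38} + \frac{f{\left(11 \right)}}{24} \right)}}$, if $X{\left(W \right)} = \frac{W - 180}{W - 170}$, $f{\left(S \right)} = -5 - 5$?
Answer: $\frac{i \sqrt{817535439910}}{7651} \approx 118.18 i$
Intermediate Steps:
$f{\left(S \right)} = -10$
$X{\left(W \right)} = \frac{-180 + W}{-170 + W}$
$\sqrt{-13967 + X{\left(\frac{100}{38} + \frac{f{\left(11 \right)}}{24} \right)}} = \sqrt{-13967 + \frac{-180 + \left(\frac{100}{38} - \frac{10}{24}\right)}{-170 + \left(\frac{100}{38} - \frac{10}{24}\right)}} = \sqrt{-13967 + \frac{-180 + \left(100 \cdot \frac{1}{38} - \frac{5}{12}\right)}{-170 + \left(100 \cdot \frac{1}{38} - \frac{5}{12}\right)}} = \sqrt{-13967 + \frac{-180 + \left(\frac{50}{19} - \frac{5}{12}\right)}{-170 + \left(\frac{50}{19} - \frac{5}{12}\right)}} = \sqrt{-13967 + \frac{-180 + \frac{505}{228}}{-170 + \frac{505}{228}}} = \sqrt{-13967 + \frac{1}{- \frac{38255}{228}} \left(- \frac{40535}{228}\right)} = \sqrt{-13967 - - \frac{8107}{7651}} = \sqrt{-13967 + \frac{8107}{7651}} = \sqrt{- \frac{106853410}{7651}} = \frac{i \sqrt{817535439910}}{7651}$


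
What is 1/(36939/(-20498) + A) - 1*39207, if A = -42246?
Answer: -33953083511027/865995447 ≈ -39207.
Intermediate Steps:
1/(36939/(-20498) + A) - 1*39207 = 1/(36939/(-20498) - 42246) - 1*39207 = 1/(36939*(-1/20498) - 42246) - 39207 = 1/(-36939/20498 - 42246) - 39207 = 1/(-865995447/20498) - 39207 = -20498/865995447 - 39207 = -33953083511027/865995447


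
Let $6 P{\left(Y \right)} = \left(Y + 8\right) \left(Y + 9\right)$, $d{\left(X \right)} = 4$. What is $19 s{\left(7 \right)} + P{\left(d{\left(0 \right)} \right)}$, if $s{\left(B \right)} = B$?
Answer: $159$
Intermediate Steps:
$P{\left(Y \right)} = \frac{\left(8 + Y\right) \left(9 + Y\right)}{6}$ ($P{\left(Y \right)} = \frac{\left(Y + 8\right) \left(Y + 9\right)}{6} = \frac{\left(8 + Y\right) \left(9 + Y\right)}{6}$)
$19 s{\left(7 \right)} + P{\left(d{\left(0 \right)} \right)} = 19 \cdot 7 + \left(12 + \frac{4^{2}}{6} + \frac{17}{6} \cdot 4\right) = 133 + \left(12 + \frac{1}{6} \cdot 16 + \frac{34}{3}\right) = 133 + \left(12 + \frac{8}{3} + \frac{34}{3}\right) = 133 + 26 = 159$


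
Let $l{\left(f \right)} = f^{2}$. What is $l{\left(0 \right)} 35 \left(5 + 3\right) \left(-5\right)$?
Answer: $0$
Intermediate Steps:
$l{\left(0 \right)} 35 \left(5 + 3\right) \left(-5\right) = 0^{2} \cdot 35 \left(5 + 3\right) \left(-5\right) = 0 \cdot 35 \cdot 8 \left(-5\right) = 0 \left(-40\right) = 0$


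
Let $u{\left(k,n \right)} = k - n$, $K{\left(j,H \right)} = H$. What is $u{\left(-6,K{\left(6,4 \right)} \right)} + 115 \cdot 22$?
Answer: $2520$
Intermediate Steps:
$u{\left(-6,K{\left(6,4 \right)} \right)} + 115 \cdot 22 = \left(-6 - 4\right) + 115 \cdot 22 = \left(-6 - 4\right) + 2530 = -10 + 2530 = 2520$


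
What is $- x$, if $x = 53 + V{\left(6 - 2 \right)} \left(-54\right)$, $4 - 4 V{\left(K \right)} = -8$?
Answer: $109$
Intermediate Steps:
$V{\left(K \right)} = 3$ ($V{\left(K \right)} = 1 - -2 = 1 + 2 = 3$)
$x = -109$ ($x = 53 + 3 \left(-54\right) = 53 - 162 = -109$)
$- x = \left(-1\right) \left(-109\right) = 109$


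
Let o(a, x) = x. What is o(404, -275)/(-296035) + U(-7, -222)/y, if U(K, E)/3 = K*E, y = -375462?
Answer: -14187368/1234998813 ≈ -0.011488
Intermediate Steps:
U(K, E) = 3*E*K (U(K, E) = 3*(K*E) = 3*(E*K) = 3*E*K)
o(404, -275)/(-296035) + U(-7, -222)/y = -275/(-296035) + (3*(-222)*(-7))/(-375462) = -275*(-1/296035) + 4662*(-1/375462) = 55/59207 - 259/20859 = -14187368/1234998813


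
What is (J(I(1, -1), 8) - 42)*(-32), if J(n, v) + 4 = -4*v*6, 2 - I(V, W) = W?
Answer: 7616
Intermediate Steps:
I(V, W) = 2 - W
J(n, v) = -4 - 24*v (J(n, v) = -4 - 4*v*6 = -4 - 24*v)
(J(I(1, -1), 8) - 42)*(-32) = ((-4 - 24*8) - 42)*(-32) = ((-4 - 192) - 42)*(-32) = (-196 - 42)*(-32) = -238*(-32) = 7616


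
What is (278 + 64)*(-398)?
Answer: -136116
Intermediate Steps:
(278 + 64)*(-398) = 342*(-398) = -136116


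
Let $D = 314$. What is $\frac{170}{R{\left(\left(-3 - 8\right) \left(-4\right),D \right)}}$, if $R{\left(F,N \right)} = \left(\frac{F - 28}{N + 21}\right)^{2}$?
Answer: $\frac{9539125}{128} \approx 74524.0$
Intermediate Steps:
$R{\left(F,N \right)} = \frac{\left(-28 + F\right)^{2}}{\left(21 + N\right)^{2}}$ ($R{\left(F,N \right)} = \left(\frac{-28 + F}{21 + N}\right)^{2} = \frac{\left(-28 + F\right)^{2}}{\left(21 + N\right)^{2}}$)
$\frac{170}{R{\left(\left(-3 - 8\right) \left(-4\right),D \right)}} = \frac{170}{\left(-28 + \left(-3 - 8\right) \left(-4\right)\right)^{2} \frac{1}{\left(21 + 314\right)^{2}}} = \frac{170}{\left(-28 - -44\right)^{2} \cdot \frac{1}{112225}} = \frac{170}{\left(-28 + 44\right)^{2} \cdot \frac{1}{112225}} = \frac{170}{16^{2} \cdot \frac{1}{112225}} = \frac{170}{256 \cdot \frac{1}{112225}} = \frac{170}{\frac{256}{112225}} = 170 \cdot \frac{112225}{256} = \frac{9539125}{128}$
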